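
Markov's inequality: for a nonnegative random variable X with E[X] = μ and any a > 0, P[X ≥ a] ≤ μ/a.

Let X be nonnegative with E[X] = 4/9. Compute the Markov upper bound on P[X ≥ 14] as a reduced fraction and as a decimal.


μ = E[X] = 4/9, a = 14.
Markov: P[X ≥ 14] ≤ μ/a = (4/9)/14 = 2/63.
Numerically: ≈ 0.0317.
(Since a = 14 > μ = 0.4444, the bound 2/63 is < 1 and informative.)

P[X ≥ 14] ≤ 2/63 ≈ 0.0317.


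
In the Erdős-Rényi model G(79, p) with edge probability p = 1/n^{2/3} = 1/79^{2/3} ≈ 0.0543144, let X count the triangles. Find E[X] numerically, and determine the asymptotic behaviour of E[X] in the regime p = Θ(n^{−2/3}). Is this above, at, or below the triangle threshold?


Number of potential triangles: C(79, 3) = 79079.
Each occurs with probability p³ ≈ (0.0543144)³ ≈ 1.60230732e-04.
By linearity: E[X] = C(79, 3)·p³ ≈ 79079 · 1.60230732e-04 ≈ 12.670886.
Since α = 2/3 < 1, p = c/n^{2/3} ≫ 1/n is above the triangle threshold p ~ 1/n. Asymptotically E[X] ~ (c³/6)·n^{3(1−α)} = (1³/6)·n^{1} → ∞; triangles are abundant w.h.p.

E[X] ≈ 12.670886; in regime p = Θ(1/n^{2/3}) E[X] diverges (above the triangle threshold p ~ 1/n).


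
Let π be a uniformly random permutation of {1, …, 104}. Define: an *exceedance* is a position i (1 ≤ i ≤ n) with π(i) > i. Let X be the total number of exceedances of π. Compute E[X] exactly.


Write X = Σ_{i=1}^{104} X_i, where X_i = 1_{π(i) > i}.
For each fixed i, π(i) is uniform over {1, …, 104} (marginal of a uniform permutation), so P[π(i) > i] = (n − i)/n. Summing: Σ_{i=1}^{104} (n − i)/n = (0 + 1 + … + 103)/104 = 104(104 − 1)/(2·104) = (104 − 1)/2.
Hence E[X] = Σ_{i=1}^{104} (104 − i)/104 = 103/2 ≈ 51.5000.

E[X] = 103/2 = 51.5000.


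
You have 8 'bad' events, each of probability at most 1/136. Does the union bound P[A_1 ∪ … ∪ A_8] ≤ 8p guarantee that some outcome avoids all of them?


Union bound: P[∪_{i=1}^{8} A_i] ≤ Σ_i P[A_i] ≤ 8·p = 8·(1/136) = 1/17.
Numerically: 1/17 ≈ 0.0588.
Is 1/17 < 1? YES.
Since P[∪ A_i] ≤ 1/17 < 1, the complement has P[∩ A_i^c] ≥ 1 − 1/17 = 16/17 > 0, so some outcome avoids every A_i.

8·p = 1/17 ≈ 0.0588; existence CERTIFIED by the union bound.


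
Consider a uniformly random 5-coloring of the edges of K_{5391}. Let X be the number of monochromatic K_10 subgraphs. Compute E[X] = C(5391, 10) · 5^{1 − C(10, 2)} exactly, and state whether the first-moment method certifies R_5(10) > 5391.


E[X] = C(5391, 10) · 5^{1 − 45} = 5666344714787188828795213697883 · 5^{−44} = 5666344714787188828795213697883/5684341886080801486968994140625.
As a reduced fraction: E[X] = 5666344714787188828795213697883/5684341886080801486968994140625 ≈ 0.9968339.
Is E[X] < 1? YES.
Since E[X] < 1, there exists a 5-coloring of K_{5391} with no monochromatic K_10; hence R_5(10) > 5391.

E[X] = 5666344714787188828795213697883/5684341886080801486968994140625 ≈ 0.9968339; E[X] < 1, so R_5(10) > 5391.


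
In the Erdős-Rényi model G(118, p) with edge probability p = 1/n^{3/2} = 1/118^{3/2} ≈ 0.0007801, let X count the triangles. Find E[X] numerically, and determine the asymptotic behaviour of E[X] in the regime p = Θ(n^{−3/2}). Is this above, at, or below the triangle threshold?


Number of potential triangles: C(118, 3) = 266916.
Each occurs with probability p³ ≈ (0.0007801)³ ≈ 4.748221e-10.
By linearity: E[X] = C(118, 3)·p³ ≈ 266916 · 4.748221e-10 ≈ 0.0001.
Since α = 3/2 > 1, p = c/n^{3/2} = o(1/n) is below the triangle threshold p ~ 1/n. Asymptotically E[X] ~ (c³/6)·n^{3(1−α)} = (1³/6)·n^{-1.5} → 0, so by Markov's inequality G has no triangles w.h.p.

E[X] ≈ 0.0001; in regime p = Θ(1/n^{3/2}) E[X] tends to 0 (below the triangle threshold p ~ 1/n).


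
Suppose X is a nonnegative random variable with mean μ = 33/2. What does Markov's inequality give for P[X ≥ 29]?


μ = E[X] = 33/2, a = 29.
Markov: P[X ≥ 29] ≤ μ/a = (33/2)/29 = 33/58.
Numerically: ≈ 0.568966.
(Since a = 29 > μ = 16.500000, the bound 33/58 is < 1 and informative.)

P[X ≥ 29] ≤ 33/58 ≈ 0.568966.


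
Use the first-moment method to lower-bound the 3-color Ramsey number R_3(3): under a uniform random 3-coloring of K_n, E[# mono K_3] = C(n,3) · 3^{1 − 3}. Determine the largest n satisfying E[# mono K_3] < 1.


We need C(n, 3) · 3^{1 − 3} < 1, i.e. C(n, 3) < 3^{3 − 1} = 9.
Check values of n near the boundary:
  n = 3: C(3, 3) = 1; 1 < 9? YES
  n = 4: C(4, 3) = 4; 4 < 9? YES
  n = 5: C(5, 3) = 10; 10 < 9? NO
The largest n with C(n, 3) < 9 is n = 4 (where E[X] = 4/9 ≈ 0.4444444). Hence R_3(3) > 4, i.e. R_3(3) ≥ 5.

Largest n = 4; hence R_3(3) > 4.


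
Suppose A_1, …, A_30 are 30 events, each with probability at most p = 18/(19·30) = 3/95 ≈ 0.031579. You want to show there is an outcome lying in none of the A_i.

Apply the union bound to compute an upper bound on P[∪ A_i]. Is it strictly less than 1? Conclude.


Union bound: P[∪_{i=1}^{30} A_i] ≤ Σ_i P[A_i] ≤ 30·p = 30·(3/95) = 18/19.
Numerically: 18/19 ≈ 0.947368.
Is 18/19 < 1? YES.
Since P[∪ A_i] ≤ 18/19 < 1, the complement has P[∩ A_i^c] ≥ 1 − 18/19 = 1/19 > 0, so some outcome avoids every A_i.

30·p = 18/19 ≈ 0.947368; existence CERTIFIED by the union bound.


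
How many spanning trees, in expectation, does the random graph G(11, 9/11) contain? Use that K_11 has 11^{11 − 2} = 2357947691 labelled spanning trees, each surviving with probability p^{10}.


K_11 has 11^{11 − 2} = 2357947691 labelled spanning trees.
For each such spanning tree H, let X_H = 1 if all 10 edges of H are present in G. Then P[X_H = 1] = p^{10} = (9/11)^{10} = 3486784401/25937424601.
By linearity of expectation: E[X] = Σ_H E[X_H] = 2357947691 · p^{10} = 2357947691 · 3486784401/25937424601 = 3486784401/11.
Numerically: E[X] ≈ 3.1698e+08.

E[X] = 2357947691 · (9/11)^{10} = 3486784401/11 ≈ 3.1698e+08.


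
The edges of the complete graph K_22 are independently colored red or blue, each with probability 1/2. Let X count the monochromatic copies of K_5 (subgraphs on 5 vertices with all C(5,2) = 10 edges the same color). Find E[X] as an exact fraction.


Let X = Σ_S X_S over the C(22, 5) = 26334 subsets S of size 5, where X_S = 1 if the K_5 on S is monochromatic.
For a fixed S, the K_5 on S has C(5, 2) = 10 edges. P[all 10 edges red] = (1/2)^10, and likewise for blue, so P[monochromatic] = 2·(1/2)^10 = 2^{1 − 10} = 1/512.
By linearity of expectation: E[X] = C(22, 5) · 2^{1 − 10} = 26334 · 1/512 = 13167/256.
Numerically: E[X] ≈ 51.434.

E[X] = C(22,5)·2^(1−C(5,2)) = 13167/256 ≈ 51.434.


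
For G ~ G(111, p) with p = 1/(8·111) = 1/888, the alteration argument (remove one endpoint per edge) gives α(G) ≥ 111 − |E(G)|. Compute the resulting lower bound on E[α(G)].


E[|E(G)|] = C(111, 2)·p = 6105 · (1/888) = 55/8.
E[α(G)] ≥ n − E[|E(G)|] = 111 − 55/8 = 833/8.
Numerically: ≈ 104.12500.
(This is only a lower bound; the true E[α(G)] may be larger.)

E[α(G)] ≥ 833/8 ≈ 104.12500.


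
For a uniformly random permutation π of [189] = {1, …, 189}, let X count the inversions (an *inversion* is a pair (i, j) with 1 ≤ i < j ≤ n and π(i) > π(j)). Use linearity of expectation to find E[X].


Write X = Σ X_I over the C(189, 2) = 17766 pairs i < j, with X_I the indicator of one inversion.
There are 17766 indicators.
For each fixed pair i < j, the values π(i) and π(j) are two distinct elements of {1, …, 189} in uniformly random order; by symmetry P[π(i) > π(j)] = 1/2.
By linearity: E[X] = 17766 · (1/2) = C(189, 2) · (1/2) = 17766/2 = 8883 ≈ 8883.00000.

E[X] = 8883 = 8883.00000.


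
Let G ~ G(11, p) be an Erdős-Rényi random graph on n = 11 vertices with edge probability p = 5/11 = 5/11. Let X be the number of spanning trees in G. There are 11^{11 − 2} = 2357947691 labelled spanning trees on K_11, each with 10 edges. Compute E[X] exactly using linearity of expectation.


K_11 has 11^{11 − 2} = 2357947691 labelled spanning trees.
For each such spanning tree H, let X_H = 1 if all 10 edges of H are present in G. Then P[X_H = 1] = p^{10} = (5/11)^{10} = 9765625/25937424601.
By linearity: E[X] = Σ_H E[X_H] = 2357947691 · p^{10} = 2357947691 · 9765625/25937424601 = 9765625/11.
Numerically: E[X] ≈ 8.88e+05.

E[X] = 2357947691 · (5/11)^{10} = 9765625/11 ≈ 8.88e+05.


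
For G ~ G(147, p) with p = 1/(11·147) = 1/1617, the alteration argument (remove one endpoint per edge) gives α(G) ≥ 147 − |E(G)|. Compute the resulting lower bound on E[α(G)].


E[|E(G)|] = C(147, 2)·p = 10731 · (1/1617) = 73/11.
E[α(G)] ≥ n − E[|E(G)|] = 147 − 73/11 = 1544/11.
Numerically: ≈ 140.364.
(This is only a lower bound; the true E[α(G)] may be larger.)

E[α(G)] ≥ 1544/11 ≈ 140.364.


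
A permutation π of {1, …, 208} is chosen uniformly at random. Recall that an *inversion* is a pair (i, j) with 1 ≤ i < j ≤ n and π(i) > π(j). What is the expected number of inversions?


Write X = Σ X_I over the C(208, 2) = 21528 pairs i < j, with X_I the indicator of one inversion.
There are 21528 indicators.
For each fixed pair i < j, the values π(i) and π(j) are two distinct elements of {1, …, 208} in uniformly random order; by symmetry P[π(i) > π(j)] = 1/2.
By linearity: E[X] = 21528 · (1/2) = C(208, 2) · (1/2) = 21528/2 = 10764 ≈ 10764.00000.

E[X] = 10764 = 10764.00000.


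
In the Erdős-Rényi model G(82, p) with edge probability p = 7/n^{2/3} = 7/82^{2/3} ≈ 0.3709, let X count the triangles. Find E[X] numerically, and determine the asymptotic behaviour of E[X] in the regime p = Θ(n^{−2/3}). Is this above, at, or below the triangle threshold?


Number of potential triangles: C(82, 3) = 88560.
Each occurs with probability p³ ≈ (0.3709)³ ≈ 5.101130e-02.
By linearity: E[X] = C(82, 3)·p³ ≈ 88560 · 5.101130e-02 ≈ 4517.5610.
Since α = 2/3 < 1, p = c/n^{2/3} ≫ 1/n is above the triangle threshold p ~ 1/n. Asymptotically E[X] ~ (c³/6)·n^{3(1−α)} = (7³/6)·n^{1} → ∞; triangles are abundant w.h.p.

E[X] ≈ 4517.5610; in regime p = Θ(1/n^{2/3}) E[X] diverges (above the triangle threshold p ~ 1/n).


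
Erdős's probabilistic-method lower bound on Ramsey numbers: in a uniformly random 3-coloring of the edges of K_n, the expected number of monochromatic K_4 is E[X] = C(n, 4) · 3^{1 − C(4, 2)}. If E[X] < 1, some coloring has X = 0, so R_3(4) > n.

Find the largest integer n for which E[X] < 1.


We need C(n, 4) · 3^{1 − 6} < 1, i.e. C(n, 4) < 3^{6 − 1} = 243.
Check values of n near the boundary:
  n = 9: C(9, 4) = 126; 126 < 243? YES
  n = 10: C(10, 4) = 210; 210 < 243? YES
  n = 11: C(11, 4) = 330; 330 < 243? NO
  n = 12: C(12, 4) = 495; 495 < 243? NO
The largest n with C(n, 4) < 243 is n = 10 (where E[X] = 70/81 ≈ 0.8642). Hence R_3(4) > 10, i.e. R_3(4) ≥ 11.

Largest n = 10; hence R_3(4) > 10.


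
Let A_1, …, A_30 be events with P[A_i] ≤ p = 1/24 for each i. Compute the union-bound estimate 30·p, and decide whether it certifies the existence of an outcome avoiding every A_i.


Union bound: P[∪_{i=1}^{30} A_i] ≤ Σ_i P[A_i] ≤ 30·p = 30·(1/24) = 5/4.
Numerically: 5/4 ≈ 1.2500000.
Is 5/4 < 1? NO.
Since the bound 5/4 is ≥ 1, the union bound is uninformative here; it does NOT by itself certify existence.

30·p = 5/4 ≈ 1.2500000; existence NOT certified by the union bound.


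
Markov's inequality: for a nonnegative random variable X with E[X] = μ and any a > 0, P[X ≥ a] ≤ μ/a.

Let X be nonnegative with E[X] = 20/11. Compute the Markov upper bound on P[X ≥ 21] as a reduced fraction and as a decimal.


μ = E[X] = 20/11, a = 21.
Markov: P[X ≥ 21] ≤ μ/a = (20/11)/21 = 20/231.
Numerically: ≈ 0.086580.
(Since a = 21 > μ = 1.818182, the bound 20/231 is < 1 and informative.)

P[X ≥ 21] ≤ 20/231 ≈ 0.086580.


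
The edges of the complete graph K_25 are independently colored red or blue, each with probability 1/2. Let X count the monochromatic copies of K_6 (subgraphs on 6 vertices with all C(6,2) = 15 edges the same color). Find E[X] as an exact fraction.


Let X = Σ_S X_S over the C(25, 6) = 177100 subsets S of size 6, where X_S = 1 if the K_6 on S is monochromatic.
For a fixed S, the K_6 on S has C(6, 2) = 15 edges. P[all 15 edges red] = (1/2)^15, and likewise for blue, so P[monochromatic] = 2·(1/2)^15 = 2^{1 − 15} = 1/16384.
Summing: E[X] = C(25, 6) · 2^{1 − 15} = 177100 · 1/16384 = 44275/4096.
Numerically: E[X] ≈ 10.809326.

E[X] = C(25,6)·2^(1−C(6,2)) = 44275/4096 ≈ 10.809326.


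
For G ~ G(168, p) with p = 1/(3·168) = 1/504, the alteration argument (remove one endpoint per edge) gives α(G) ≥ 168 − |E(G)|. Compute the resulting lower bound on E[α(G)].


E[|E(G)|] = C(168, 2)·p = 14028 · (1/504) = 167/6.
E[α(G)] ≥ n − E[|E(G)|] = 168 − 167/6 = 841/6.
Numerically: ≈ 140.166667.
(This is only a lower bound; the true E[α(G)] may be larger.)

E[α(G)] ≥ 841/6 ≈ 140.166667.


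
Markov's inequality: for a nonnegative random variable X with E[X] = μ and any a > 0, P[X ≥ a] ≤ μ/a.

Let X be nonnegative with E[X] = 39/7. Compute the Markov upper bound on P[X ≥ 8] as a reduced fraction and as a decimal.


μ = E[X] = 39/7, a = 8.
Markov: P[X ≥ 8] ≤ μ/a = (39/7)/8 = 39/56.
Numerically: ≈ 0.696429.
(Since a = 8 > μ = 5.571429, the bound 39/56 is < 1 and informative.)

P[X ≥ 8] ≤ 39/56 ≈ 0.696429.


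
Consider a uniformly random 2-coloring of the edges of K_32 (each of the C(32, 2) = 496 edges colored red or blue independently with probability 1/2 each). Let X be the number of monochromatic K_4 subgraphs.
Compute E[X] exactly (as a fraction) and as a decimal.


Let X = Σ_S X_S over the C(32, 4) = 35960 subsets S of size 4, where X_S = 1 if the K_4 on S is monochromatic.
For a fixed S, the K_4 on S has C(4, 2) = 6 edges. P[all 6 edges red] = (1/2)^6, and likewise for blue, so P[monochromatic] = 2·(1/2)^6 = 2^{1 − 6} = 1/32.
By linearity of expectation: E[X] = C(32, 4) · 2^{1 − 6} = 35960 · 1/32 = 4495/4.
Numerically: E[X] ≈ 1123.7500.

E[X] = C(32,4)·2^(1−C(4,2)) = 4495/4 ≈ 1123.7500.


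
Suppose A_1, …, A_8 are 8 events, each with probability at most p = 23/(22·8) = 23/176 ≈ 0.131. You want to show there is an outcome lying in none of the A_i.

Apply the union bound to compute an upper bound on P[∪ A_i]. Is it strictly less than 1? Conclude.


Union bound: P[∪_{i=1}^{8} A_i] ≤ Σ_i P[A_i] ≤ 8·p = 8·(23/176) = 23/22.
Numerically: 23/22 ≈ 1.045.
Is 23/22 < 1? NO.
Since the bound 23/22 is ≥ 1, the union bound is uninformative here; it does NOT by itself certify existence.

8·p = 23/22 ≈ 1.045; existence NOT certified by the union bound.


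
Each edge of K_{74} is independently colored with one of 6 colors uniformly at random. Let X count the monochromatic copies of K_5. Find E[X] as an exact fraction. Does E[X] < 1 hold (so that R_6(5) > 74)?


E[X] = C(74, 5) · 6^{1 − 10} = 16108764 · 6^{−9} = 16108764/10077696.
As a reduced fraction: E[X] = 1342397/839808 ≈ 1.59846.
Is E[X] < 1? NO.
Since E[X] ≥ 1, the first-moment bound is inconclusive at n = 74; it does NOT by itself certify R_6(5) > 74.

E[X] = 1342397/839808 ≈ 1.59846; E[X] ≥ 1; first-moment method inconclusive here.


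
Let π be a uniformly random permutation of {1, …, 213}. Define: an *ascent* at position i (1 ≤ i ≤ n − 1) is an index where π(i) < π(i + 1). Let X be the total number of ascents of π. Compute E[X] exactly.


Write X = Σ X_I over i = 1, …, 212, with X_I the indicator of one ascent.
There are 212 indicators.
For each fixed i, the pair (π(i), π(i+1)) is a uniformly random ordered pair of distinct values from {1, …, 213}; by symmetry P[π(i) < π(i+1)] = 1/2.
By linearity: E[X] = 212 · (1/2) = (213 − 1) · (1/2) = 106 ≈ 106.000000.

E[X] = 106 = 106.000000.


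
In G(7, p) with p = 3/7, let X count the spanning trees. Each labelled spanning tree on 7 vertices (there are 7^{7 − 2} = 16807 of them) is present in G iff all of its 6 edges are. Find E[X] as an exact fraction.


K_7 has 7^{7 − 2} = 16807 labelled spanning trees.
For each such spanning tree H, let X_H = 1 if all 6 edges of H are present in G. Then P[X_H = 1] = p^{6} = (3/7)^{6} = 729/117649.
Summing the indicators: E[X] = Σ_H E[X_H] = 16807 · p^{6} = 16807 · 729/117649 = 729/7.
Numerically: E[X] ≈ 104.14.

E[X] = 16807 · (3/7)^{6} = 729/7 ≈ 104.14.


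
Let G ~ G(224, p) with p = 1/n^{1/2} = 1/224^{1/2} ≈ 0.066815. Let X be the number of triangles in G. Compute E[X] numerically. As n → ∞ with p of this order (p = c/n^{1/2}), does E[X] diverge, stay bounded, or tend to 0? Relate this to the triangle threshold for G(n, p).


Number of potential triangles: C(224, 3) = 1848224.
Each occurs with probability p³ ≈ (0.066815)³ ≈ 2.9828264e-04.
By linearity: E[X] = C(224, 3)·p³ ≈ 1848224 · 2.9828264e-04 ≈ 551.29313.
Since α = 1/2 < 1, p = c/n^{1/2} ≫ 1/n is above the triangle threshold p ~ 1/n. Asymptotically E[X] ~ (c³/6)·n^{3(1−α)} = (1³/6)·n^{1.5} → ∞; triangles are abundant w.h.p.

E[X] ≈ 551.29313; in regime p = Θ(1/n^{1/2}) E[X] diverges (above the triangle threshold p ~ 1/n).


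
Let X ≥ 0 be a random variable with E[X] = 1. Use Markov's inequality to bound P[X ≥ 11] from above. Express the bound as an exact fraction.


μ = E[X] = 1, a = 11.
Markov: P[X ≥ 11] ≤ μ/a = (1)/11 = 1/11.
Numerically: ≈ 0.090909.
(Since a = 11 > μ = 1.000000, the bound 1/11 is < 1 and informative.)

P[X ≥ 11] ≤ 1/11 ≈ 0.090909.


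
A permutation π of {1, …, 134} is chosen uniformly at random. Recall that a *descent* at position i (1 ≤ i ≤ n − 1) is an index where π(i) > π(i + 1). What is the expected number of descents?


Write X = Σ X_I over i = 1, …, 133, with X_I the indicator of one descent.
There are 133 indicators.
For each fixed i, the pair (π(i), π(i+1)) is a uniformly random ordered pair of distinct values from {1, …, 134}; by symmetry P[π(i) > π(i+1)] = 1/2.
By linearity: E[X] = 133 · (1/2) = (134 − 1) · (1/2) = 133/2 ≈ 66.5000.

E[X] = 133/2 = 66.5000.


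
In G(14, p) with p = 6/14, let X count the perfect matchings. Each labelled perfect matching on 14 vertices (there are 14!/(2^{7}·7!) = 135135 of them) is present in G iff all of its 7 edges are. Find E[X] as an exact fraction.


K_14 has 14!/(2^{7}·7!) = 135135 labelled perfect matchings.
For each such perfect matching H, let X_H = 1 if all 7 edges of H are present in G. Then P[X_H = 1] = p^{7} = (3/7)^{7} = 2187/823543.
By linearity: E[X] = Σ_H E[X_H] = 135135 · p^{7} = 135135 · 2187/823543 = 42220035/117649.
Numerically: E[X] ≈ 358.9.

E[X] = 135135 · (3/7)^{7} = 42220035/117649 ≈ 358.9.


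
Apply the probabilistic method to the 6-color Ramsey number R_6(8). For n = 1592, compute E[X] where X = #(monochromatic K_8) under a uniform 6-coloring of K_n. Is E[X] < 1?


E[X] = C(1592, 8) · 6^{1 − 28} = 1005480414540892933435 · 6^{−27} = 1005480414540892933435/1023490369077469249536.
As a reduced fraction: E[X] = 1005480414540892933435/1023490369077469249536 ≈ 0.982.
Is E[X] < 1? YES.
Since E[X] < 1, there exists a 6-coloring of K_{1592} with no monochromatic K_8; hence R_6(8) > 1592.

E[X] = 1005480414540892933435/1023490369077469249536 ≈ 0.982; E[X] < 1, so R_6(8) > 1592.


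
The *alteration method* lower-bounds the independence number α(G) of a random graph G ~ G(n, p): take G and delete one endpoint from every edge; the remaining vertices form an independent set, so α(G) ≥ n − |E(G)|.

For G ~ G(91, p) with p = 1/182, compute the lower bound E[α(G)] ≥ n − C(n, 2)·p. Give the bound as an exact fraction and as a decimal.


E[|E(G)|] = C(91, 2)·p = 4095 · (1/182) = 45/2.
E[α(G)] ≥ n − E[|E(G)|] = 91 − 45/2 = 137/2.
Numerically: ≈ 68.500.
(This is only a lower bound; the true E[α(G)] may be larger.)

E[α(G)] ≥ 137/2 ≈ 68.500.


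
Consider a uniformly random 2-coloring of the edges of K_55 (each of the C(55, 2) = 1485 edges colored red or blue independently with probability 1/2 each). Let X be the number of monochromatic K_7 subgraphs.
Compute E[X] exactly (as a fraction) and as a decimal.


Let X = Σ_S X_S over the C(55, 7) = 202927725 subsets S of size 7, where X_S = 1 if the K_7 on S is monochromatic.
For a fixed S, the K_7 on S has C(7, 2) = 21 edges. P[all 21 edges red] = (1/2)^21, and likewise for blue, so P[monochromatic] = 2·(1/2)^21 = 2^{1 − 21} = 1/1048576.
By linearity: E[X] = C(55, 7) · 2^{1 − 21} = 202927725 · 1/1048576 = 202927725/1048576.
Numerically: E[X] ≈ 193.526959.

E[X] = C(55,7)·2^(1−C(7,2)) = 202927725/1048576 ≈ 193.526959.


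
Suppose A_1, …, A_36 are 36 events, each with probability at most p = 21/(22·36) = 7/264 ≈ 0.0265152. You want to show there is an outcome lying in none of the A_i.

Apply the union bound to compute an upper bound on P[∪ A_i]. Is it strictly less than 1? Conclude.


Union bound: P[∪_{i=1}^{36} A_i] ≤ Σ_i P[A_i] ≤ 36·p = 36·(7/264) = 21/22.
Numerically: 21/22 ≈ 0.9545455.
Is 21/22 < 1? YES.
Since P[∪ A_i] ≤ 21/22 < 1, the complement has P[∩ A_i^c] ≥ 1 − 21/22 = 1/22 > 0, so some outcome avoids every A_i.

36·p = 21/22 ≈ 0.9545455; existence CERTIFIED by the union bound.


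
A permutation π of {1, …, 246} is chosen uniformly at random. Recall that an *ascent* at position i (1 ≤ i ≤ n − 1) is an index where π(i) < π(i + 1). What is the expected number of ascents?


Write X = Σ X_I over i = 1, …, 245, with X_I the indicator of one ascent.
There are 245 indicators.
For each fixed i, the pair (π(i), π(i+1)) is a uniformly random ordered pair of distinct values from {1, …, 246}; by symmetry P[π(i) < π(i+1)] = 1/2.
By linearity: E[X] = 245 · (1/2) = (246 − 1) · (1/2) = 245/2 ≈ 122.5000.

E[X] = 245/2 = 122.5000.


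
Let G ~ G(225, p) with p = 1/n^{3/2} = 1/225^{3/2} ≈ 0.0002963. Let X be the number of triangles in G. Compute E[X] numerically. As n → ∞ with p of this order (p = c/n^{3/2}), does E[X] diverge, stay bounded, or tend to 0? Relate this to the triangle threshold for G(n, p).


Number of potential triangles: C(225, 3) = 1873200.
Each occurs with probability p³ ≈ (0.0002963)³ ≈ 2.6012295e-11.
By linearity: E[X] = C(225, 3)·p³ ≈ 1873200 · 2.6012295e-11 ≈ 0.00005.
Since α = 3/2 > 1, p = c/n^{3/2} = o(1/n) is below the triangle threshold p ~ 1/n. Asymptotically E[X] ~ (c³/6)·n^{3(1−α)} = (1³/6)·n^{-1.5} → 0, so by Markov's inequality G has no triangles w.h.p.

E[X] ≈ 0.00005; in regime p = Θ(1/n^{3/2}) E[X] tends to 0 (below the triangle threshold p ~ 1/n).


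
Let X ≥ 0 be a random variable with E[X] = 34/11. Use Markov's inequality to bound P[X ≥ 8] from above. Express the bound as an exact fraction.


μ = E[X] = 34/11, a = 8.
Markov: P[X ≥ 8] ≤ μ/a = (34/11)/8 = 17/44.
Numerically: ≈ 0.386364.
(Since a = 8 > μ = 3.090909, the bound 17/44 is < 1 and informative.)

P[X ≥ 8] ≤ 17/44 ≈ 0.386364.


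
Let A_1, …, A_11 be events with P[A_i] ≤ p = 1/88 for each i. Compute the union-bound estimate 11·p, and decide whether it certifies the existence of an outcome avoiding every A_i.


Union bound: P[∪_{i=1}^{11} A_i] ≤ Σ_i P[A_i] ≤ 11·p = 11·(1/88) = 1/8.
Numerically: 1/8 ≈ 0.1250.
Is 1/8 < 1? YES.
Since P[∪ A_i] ≤ 1/8 < 1, the complement has P[∩ A_i^c] ≥ 1 − 1/8 = 7/8 > 0, so some outcome avoids every A_i.

11·p = 1/8 ≈ 0.1250; existence CERTIFIED by the union bound.


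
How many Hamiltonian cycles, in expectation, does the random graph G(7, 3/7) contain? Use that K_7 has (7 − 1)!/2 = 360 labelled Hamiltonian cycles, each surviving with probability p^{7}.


K_7 has (7 − 1)!/2 = 360 labelled Hamiltonian cycles.
For each such Hamiltonian cycle H, let X_H = 1 if all 7 edges of H are present in G. Then P[X_H = 1] = p^{7} = (3/7)^{7} = 2187/823543.
Summing the indicators: E[X] = Σ_H E[X_H] = 360 · p^{7} = 360 · 2187/823543 = 787320/823543.
Numerically: E[X] ≈ 0.956.

E[X] = 360 · (3/7)^{7} = 787320/823543 ≈ 0.956.


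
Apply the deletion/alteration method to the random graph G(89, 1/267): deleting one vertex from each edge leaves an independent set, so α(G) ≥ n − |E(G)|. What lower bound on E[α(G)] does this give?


E[|E(G)|] = C(89, 2)·p = 3916 · (1/267) = 44/3.
E[α(G)] ≥ n − E[|E(G)|] = 89 − 44/3 = 223/3.
Numerically: ≈ 74.333.
(This is only a lower bound; the true E[α(G)] may be larger.)

E[α(G)] ≥ 223/3 ≈ 74.333.


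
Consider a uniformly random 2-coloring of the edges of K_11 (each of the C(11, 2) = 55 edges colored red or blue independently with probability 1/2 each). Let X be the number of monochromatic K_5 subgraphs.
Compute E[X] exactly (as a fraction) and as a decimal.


Let X = Σ_S X_S over the C(11, 5) = 462 subsets S of size 5, where X_S = 1 if the K_5 on S is monochromatic.
For a fixed S, the K_5 on S has C(5, 2) = 10 edges. P[all 10 edges red] = (1/2)^10, and likewise for blue, so P[monochromatic] = 2·(1/2)^10 = 2^{1 − 10} = 1/512.
By linearity: E[X] = C(11, 5) · 2^{1 − 10} = 462 · 1/512 = 231/256.
Numerically: E[X] ≈ 0.902.

E[X] = C(11,5)·2^(1−C(5,2)) = 231/256 ≈ 0.902.


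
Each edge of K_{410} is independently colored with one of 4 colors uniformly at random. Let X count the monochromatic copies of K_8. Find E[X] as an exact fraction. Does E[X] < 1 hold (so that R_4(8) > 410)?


E[X] = C(410, 8) · 4^{1 − 28} = 18488798173326195 · 4^{−27} = 18488798173326195/18014398509481984.
As a reduced fraction: E[X] = 18488798173326195/18014398509481984 ≈ 1.026.
Is E[X] < 1? NO.
Since E[X] ≥ 1, the first-moment bound is inconclusive at n = 410; it does NOT by itself certify R_4(8) > 410.

E[X] = 18488798173326195/18014398509481984 ≈ 1.026; E[X] ≥ 1; first-moment method inconclusive here.


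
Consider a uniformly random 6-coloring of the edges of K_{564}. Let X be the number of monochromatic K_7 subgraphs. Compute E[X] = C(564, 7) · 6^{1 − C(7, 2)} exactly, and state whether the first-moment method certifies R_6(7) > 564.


E[X] = C(564, 7) · 6^{1 − 21} = 3469685994423792 · 6^{−20} = 3469685994423792/3656158440062976.
As a reduced fraction: E[X] = 24095041627943/25389989167104 ≈ 0.9490.
Is E[X] < 1? YES.
Since E[X] < 1, there exists a 6-coloring of K_{564} with no monochromatic K_7; hence R_6(7) > 564.

E[X] = 24095041627943/25389989167104 ≈ 0.9490; E[X] < 1, so R_6(7) > 564.


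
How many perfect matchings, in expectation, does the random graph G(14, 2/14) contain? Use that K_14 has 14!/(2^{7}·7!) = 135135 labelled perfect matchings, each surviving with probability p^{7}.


K_14 has 14!/(2^{7}·7!) = 135135 labelled perfect matchings.
For each such perfect matching H, let X_H = 1 if all 7 edges of H are present in G. Then P[X_H = 1] = p^{7} = (1/7)^{7} = 1/823543.
By linearity of expectation: E[X] = Σ_H E[X_H] = 135135 · p^{7} = 135135 · 1/823543 = 19305/117649.
Numerically: E[X] ≈ 0.16409.

E[X] = 135135 · (1/7)^{7} = 19305/117649 ≈ 0.16409.


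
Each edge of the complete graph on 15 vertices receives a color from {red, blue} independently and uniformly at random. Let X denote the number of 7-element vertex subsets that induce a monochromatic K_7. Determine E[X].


Let X = Σ_S X_S over the C(15, 7) = 6435 subsets S of size 7, where X_S = 1 if the K_7 on S is monochromatic.
For a fixed S, the K_7 on S has C(7, 2) = 21 edges. P[all 21 edges red] = (1/2)^21, and likewise for blue, so P[monochromatic] = 2·(1/2)^21 = 2^{1 − 21} = 1/1048576.
Summing: E[X] = C(15, 7) · 2^{1 − 21} = 6435 · 1/1048576 = 6435/1048576.
Numerically: E[X] ≈ 0.006137.

E[X] = C(15,7)·2^(1−C(7,2)) = 6435/1048576 ≈ 0.006137.


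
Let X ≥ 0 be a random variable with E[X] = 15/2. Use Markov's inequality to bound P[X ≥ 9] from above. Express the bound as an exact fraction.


μ = E[X] = 15/2, a = 9.
Markov: P[X ≥ 9] ≤ μ/a = (15/2)/9 = 5/6.
Numerically: ≈ 0.8333.
(Since a = 9 > μ = 7.5000, the bound 5/6 is < 1 and informative.)

P[X ≥ 9] ≤ 5/6 ≈ 0.8333.


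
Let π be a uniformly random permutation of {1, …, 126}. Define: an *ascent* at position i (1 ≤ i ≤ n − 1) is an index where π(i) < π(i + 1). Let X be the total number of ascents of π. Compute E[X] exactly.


Write X = Σ X_I over i = 1, …, 125, with X_I the indicator of one ascent.
There are 125 indicators.
For each fixed i, the pair (π(i), π(i+1)) is a uniformly random ordered pair of distinct values from {1, …, 126}; by symmetry P[π(i) < π(i+1)] = 1/2.
By linearity: E[X] = 125 · (1/2) = (126 − 1) · (1/2) = 125/2 ≈ 62.50000.

E[X] = 125/2 = 62.50000.


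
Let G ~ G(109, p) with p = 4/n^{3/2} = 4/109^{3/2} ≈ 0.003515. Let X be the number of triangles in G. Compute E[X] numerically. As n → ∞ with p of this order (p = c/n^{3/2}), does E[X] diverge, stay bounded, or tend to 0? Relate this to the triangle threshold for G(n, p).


Number of potential triangles: C(109, 3) = 209934.
Each occurs with probability p³ ≈ (0.003515)³ ≈ 4.3427090e-08.
By linearity: E[X] = C(109, 3)·p³ ≈ 209934 · 4.3427090e-08 ≈ 0.00912.
Since α = 3/2 > 1, p = c/n^{3/2} = o(1/n) is below the triangle threshold p ~ 1/n. Asymptotically E[X] ~ (c³/6)·n^{3(1−α)} = (4³/6)·n^{-1.5} → 0, so by Markov's inequality G has no triangles w.h.p.

E[X] ≈ 0.00912; in regime p = Θ(1/n^{3/2}) E[X] tends to 0 (below the triangle threshold p ~ 1/n).


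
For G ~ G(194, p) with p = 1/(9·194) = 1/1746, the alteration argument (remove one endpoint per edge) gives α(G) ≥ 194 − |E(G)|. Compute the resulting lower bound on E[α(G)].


E[|E(G)|] = C(194, 2)·p = 18721 · (1/1746) = 193/18.
E[α(G)] ≥ n − E[|E(G)|] = 194 − 193/18 = 3299/18.
Numerically: ≈ 183.277778.
(This is only a lower bound; the true E[α(G)] may be larger.)

E[α(G)] ≥ 3299/18 ≈ 183.277778.


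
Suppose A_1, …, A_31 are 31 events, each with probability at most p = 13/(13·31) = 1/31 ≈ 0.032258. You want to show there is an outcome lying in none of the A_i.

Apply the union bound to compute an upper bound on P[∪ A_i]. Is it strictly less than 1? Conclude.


Union bound: P[∪_{i=1}^{31} A_i] ≤ Σ_i P[A_i] ≤ 31·p = 31·(1/31) = 1.
Numerically: 1 ≈ 1.000000.
Is 1 < 1? NO.
Since the bound 1 is ≥ 1, the union bound is uninformative here; it does NOT by itself certify existence.

31·p = 1 ≈ 1.000000; existence NOT certified by the union bound.


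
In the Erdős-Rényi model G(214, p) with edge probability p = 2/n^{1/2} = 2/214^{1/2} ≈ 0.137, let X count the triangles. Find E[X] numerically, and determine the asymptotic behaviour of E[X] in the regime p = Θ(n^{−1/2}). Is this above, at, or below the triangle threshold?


Number of potential triangles: C(214, 3) = 1610564.
Each occurs with probability p³ ≈ (0.137)³ ≈ 2.55546e-03.
By linearity: E[X] = C(214, 3)·p³ ≈ 1610564 · 2.55546e-03 ≈ 4115.734.
Since α = 1/2 < 1, p = c/n^{1/2} ≫ 1/n is above the triangle threshold p ~ 1/n. Asymptotically E[X] ~ (c³/6)·n^{3(1−α)} = (2³/6)·n^{1.5} → ∞; triangles are abundant w.h.p.

E[X] ≈ 4115.734; in regime p = Θ(1/n^{1/2}) E[X] diverges (above the triangle threshold p ~ 1/n).


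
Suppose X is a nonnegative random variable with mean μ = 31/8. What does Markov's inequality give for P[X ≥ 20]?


μ = E[X] = 31/8, a = 20.
Markov: P[X ≥ 20] ≤ μ/a = (31/8)/20 = 31/160.
Numerically: ≈ 0.194.
(Since a = 20 > μ = 3.875, the bound 31/160 is < 1 and informative.)

P[X ≥ 20] ≤ 31/160 ≈ 0.194.


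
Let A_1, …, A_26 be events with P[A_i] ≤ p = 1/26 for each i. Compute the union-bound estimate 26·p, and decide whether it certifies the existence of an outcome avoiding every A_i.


Union bound: P[∪_{i=1}^{26} A_i] ≤ Σ_i P[A_i] ≤ 26·p = 26·(1/26) = 1.
Numerically: 1 ≈ 1.000000.
Is 1 < 1? NO.
Since the bound 1 is ≥ 1, the union bound is uninformative here; it does NOT by itself certify existence.

26·p = 1 ≈ 1.000000; existence NOT certified by the union bound.


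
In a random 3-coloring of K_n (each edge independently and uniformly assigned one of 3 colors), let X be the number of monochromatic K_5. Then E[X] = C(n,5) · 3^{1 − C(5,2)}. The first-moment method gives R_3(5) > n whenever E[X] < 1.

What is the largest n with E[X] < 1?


We need C(n, 5) · 3^{1 − 10} < 1, i.e. C(n, 5) < 3^{10 − 1} = 19683.
Check values of n near the boundary:
  n = 14: C(14, 5) = 2002; 2002 < 19683? YES
  n = 15: C(15, 5) = 3003; 3003 < 19683? YES
  n = 16: C(16, 5) = 4368; 4368 < 19683? YES
  n = 17: C(17, 5) = 6188; 6188 < 19683? YES
  n = 18: C(18, 5) = 8568; 8568 < 19683? YES
  n = 19: C(19, 5) = 11628; 11628 < 19683? YES
  n = 20: C(20, 5) = 15504; 15504 < 19683? YES
  n = 21: C(21, 5) = 20349; 20349 < 19683? NO
  n = 22: C(22, 5) = 26334; 26334 < 19683? NO
The largest n with C(n, 5) < 19683 is n = 20 (where E[X] = 5168/6561 ≈ 0.7876848). Hence R_3(5) > 20, i.e. R_3(5) ≥ 21.

Largest n = 20; hence R_3(5) > 20.


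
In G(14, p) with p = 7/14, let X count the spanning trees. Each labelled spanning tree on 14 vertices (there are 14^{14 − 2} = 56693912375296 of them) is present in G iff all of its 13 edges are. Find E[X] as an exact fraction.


K_14 has 14^{14 − 2} = 56693912375296 labelled spanning trees.
For each such spanning tree H, let X_H = 1 if all 13 edges of H are present in G. Then P[X_H = 1] = p^{13} = (1/2)^{13} = 1/8192.
By linearity: E[X] = Σ_H E[X_H] = 56693912375296 · p^{13} = 56693912375296 · 1/8192 = 13841287201/2.
Numerically: E[X] ≈ 6.921e+09.

E[X] = 56693912375296 · (1/2)^{13} = 13841287201/2 ≈ 6.921e+09.


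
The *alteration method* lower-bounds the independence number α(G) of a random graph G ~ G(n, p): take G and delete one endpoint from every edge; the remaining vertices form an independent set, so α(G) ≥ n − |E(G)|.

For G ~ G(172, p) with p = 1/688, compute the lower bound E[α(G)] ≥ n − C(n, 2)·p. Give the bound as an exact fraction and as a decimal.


E[|E(G)|] = C(172, 2)·p = 14706 · (1/688) = 171/8.
E[α(G)] ≥ n − E[|E(G)|] = 172 − 171/8 = 1205/8.
Numerically: ≈ 150.625000.
(This is only a lower bound; the true E[α(G)] may be larger.)

E[α(G)] ≥ 1205/8 ≈ 150.625000.


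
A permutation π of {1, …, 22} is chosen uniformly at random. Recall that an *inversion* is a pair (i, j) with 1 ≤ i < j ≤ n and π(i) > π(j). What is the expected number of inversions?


Write X = Σ X_I over the C(22, 2) = 231 pairs i < j, with X_I the indicator of one inversion.
There are 231 indicators.
For each fixed pair i < j, the values π(i) and π(j) are two distinct elements of {1, …, 22} in uniformly random order; by symmetry P[π(i) > π(j)] = 1/2.
By linearity: E[X] = 231 · (1/2) = C(22, 2) · (1/2) = 231/2 = 231/2 ≈ 115.5000.

E[X] = 231/2 = 115.5000.


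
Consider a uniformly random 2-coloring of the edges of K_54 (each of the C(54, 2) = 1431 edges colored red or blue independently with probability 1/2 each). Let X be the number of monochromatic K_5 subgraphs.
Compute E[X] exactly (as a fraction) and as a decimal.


Let X = Σ_S X_S over the C(54, 5) = 3162510 subsets S of size 5, where X_S = 1 if the K_5 on S is monochromatic.
For a fixed S, the K_5 on S has C(5, 2) = 10 edges. P[all 10 edges red] = (1/2)^10, and likewise for blue, so P[monochromatic] = 2·(1/2)^10 = 2^{1 − 10} = 1/512.
By linearity: E[X] = C(54, 5) · 2^{1 − 10} = 3162510 · 1/512 = 1581255/256.
Numerically: E[X] ≈ 6176.7773.

E[X] = C(54,5)·2^(1−C(5,2)) = 1581255/256 ≈ 6176.7773.


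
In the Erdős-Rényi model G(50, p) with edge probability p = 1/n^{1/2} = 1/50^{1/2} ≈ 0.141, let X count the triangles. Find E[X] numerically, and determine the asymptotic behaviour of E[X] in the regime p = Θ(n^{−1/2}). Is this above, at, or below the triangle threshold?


Number of potential triangles: C(50, 3) = 19600.
Each occurs with probability p³ ≈ (0.141)³ ≈ 2.82843e-03.
By linearity: E[X] = C(50, 3)·p³ ≈ 19600 · 2.82843e-03 ≈ 55.437.
Since α = 1/2 < 1, p = c/n^{1/2} ≫ 1/n is above the triangle threshold p ~ 1/n. Asymptotically E[X] ~ (c³/6)·n^{3(1−α)} = (1³/6)·n^{1.5} → ∞; triangles are abundant w.h.p.

E[X] ≈ 55.437; in regime p = Θ(1/n^{1/2}) E[X] diverges (above the triangle threshold p ~ 1/n).


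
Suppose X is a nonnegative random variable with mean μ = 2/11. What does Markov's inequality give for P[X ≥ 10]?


μ = E[X] = 2/11, a = 10.
Markov: P[X ≥ 10] ≤ μ/a = (2/11)/10 = 1/55.
Numerically: ≈ 0.0182.
(Since a = 10 > μ = 0.1818, the bound 1/55 is < 1 and informative.)

P[X ≥ 10] ≤ 1/55 ≈ 0.0182.


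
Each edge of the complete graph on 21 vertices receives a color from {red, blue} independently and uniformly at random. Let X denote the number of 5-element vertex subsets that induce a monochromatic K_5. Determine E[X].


Let X = Σ_S X_S over the C(21, 5) = 20349 subsets S of size 5, where X_S = 1 if the K_5 on S is monochromatic.
For a fixed S, the K_5 on S has C(5, 2) = 10 edges. P[all 10 edges red] = (1/2)^10, and likewise for blue, so P[monochromatic] = 2·(1/2)^10 = 2^{1 − 10} = 1/512.
By linearity: E[X] = C(21, 5) · 2^{1 − 10} = 20349 · 1/512 = 20349/512.
Numerically: E[X] ≈ 39.744141.

E[X] = C(21,5)·2^(1−C(5,2)) = 20349/512 ≈ 39.744141.


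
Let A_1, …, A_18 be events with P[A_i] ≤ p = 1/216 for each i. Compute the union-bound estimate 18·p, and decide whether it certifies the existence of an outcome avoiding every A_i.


Union bound: P[∪_{i=1}^{18} A_i] ≤ Σ_i P[A_i] ≤ 18·p = 18·(1/216) = 1/12.
Numerically: 1/12 ≈ 0.083333.
Is 1/12 < 1? YES.
Since P[∪ A_i] ≤ 1/12 < 1, the complement has P[∩ A_i^c] ≥ 1 − 1/12 = 11/12 > 0, so some outcome avoids every A_i.

18·p = 1/12 ≈ 0.083333; existence CERTIFIED by the union bound.


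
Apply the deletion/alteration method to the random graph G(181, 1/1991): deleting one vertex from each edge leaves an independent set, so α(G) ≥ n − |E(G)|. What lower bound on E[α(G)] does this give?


E[|E(G)|] = C(181, 2)·p = 16290 · (1/1991) = 90/11.
E[α(G)] ≥ n − E[|E(G)|] = 181 − 90/11 = 1901/11.
Numerically: ≈ 172.8182.
(This is only a lower bound; the true E[α(G)] may be larger.)

E[α(G)] ≥ 1901/11 ≈ 172.8182.


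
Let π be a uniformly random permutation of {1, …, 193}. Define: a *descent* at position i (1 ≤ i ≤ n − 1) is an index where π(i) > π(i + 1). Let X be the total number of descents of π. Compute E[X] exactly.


Write X = Σ X_I over i = 1, …, 192, with X_I the indicator of one descent.
There are 192 indicators.
For each fixed i, the pair (π(i), π(i+1)) is a uniformly random ordered pair of distinct values from {1, …, 193}; by symmetry P[π(i) > π(i+1)] = 1/2.
By linearity: E[X] = 192 · (1/2) = (193 − 1) · (1/2) = 96 ≈ 96.0000.

E[X] = 96 = 96.0000.


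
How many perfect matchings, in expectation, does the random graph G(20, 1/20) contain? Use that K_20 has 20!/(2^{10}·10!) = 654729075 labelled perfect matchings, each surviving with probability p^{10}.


K_20 has 20!/(2^{10}·10!) = 654729075 labelled perfect matchings.
For each such perfect matching H, let X_H = 1 if all 10 edges of H are present in G. Then P[X_H = 1] = p^{10} = (1/20)^{10} = 1/10240000000000.
Summing the indicators: E[X] = Σ_H E[X_H] = 654729075 · p^{10} = 654729075 · 1/10240000000000 = 26189163/409600000000.
Numerically: E[X] ≈ 6.39e-05.

E[X] = 654729075 · (1/20)^{10} = 26189163/409600000000 ≈ 6.39e-05.


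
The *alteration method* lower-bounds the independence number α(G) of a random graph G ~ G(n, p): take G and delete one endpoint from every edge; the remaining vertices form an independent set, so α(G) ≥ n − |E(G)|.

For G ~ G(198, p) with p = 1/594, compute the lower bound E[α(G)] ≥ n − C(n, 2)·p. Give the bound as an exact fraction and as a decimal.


E[|E(G)|] = C(198, 2)·p = 19503 · (1/594) = 197/6.
E[α(G)] ≥ n − E[|E(G)|] = 198 − 197/6 = 991/6.
Numerically: ≈ 165.166667.
(This is only a lower bound; the true E[α(G)] may be larger.)

E[α(G)] ≥ 991/6 ≈ 165.166667.
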